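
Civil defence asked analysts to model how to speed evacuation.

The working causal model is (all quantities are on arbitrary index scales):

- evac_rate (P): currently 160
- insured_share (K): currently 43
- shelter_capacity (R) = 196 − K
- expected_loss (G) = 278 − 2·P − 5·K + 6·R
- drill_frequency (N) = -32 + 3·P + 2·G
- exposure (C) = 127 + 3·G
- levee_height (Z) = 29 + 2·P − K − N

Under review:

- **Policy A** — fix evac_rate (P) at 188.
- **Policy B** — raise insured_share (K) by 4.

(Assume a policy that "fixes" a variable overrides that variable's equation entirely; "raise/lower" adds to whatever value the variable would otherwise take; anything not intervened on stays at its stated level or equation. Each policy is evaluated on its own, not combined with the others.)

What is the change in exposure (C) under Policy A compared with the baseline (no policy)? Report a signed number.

Baseline:
  P = 160
  K = 43
  R = 196 − 43 = 153
  G = 278 − 2·160 − 5·43 + 6·153 = 661
  C = 127 + 3·661 = 2110
Policy A (P := 188):
  P = 188
  K = 43
  R = 196 − 43 = 153
  G = 278 − 2·188 − 5·43 + 6·153 = 605
  C = 127 + 3·605 = 1942
Change in C: 1942 − 2110 = -168

-168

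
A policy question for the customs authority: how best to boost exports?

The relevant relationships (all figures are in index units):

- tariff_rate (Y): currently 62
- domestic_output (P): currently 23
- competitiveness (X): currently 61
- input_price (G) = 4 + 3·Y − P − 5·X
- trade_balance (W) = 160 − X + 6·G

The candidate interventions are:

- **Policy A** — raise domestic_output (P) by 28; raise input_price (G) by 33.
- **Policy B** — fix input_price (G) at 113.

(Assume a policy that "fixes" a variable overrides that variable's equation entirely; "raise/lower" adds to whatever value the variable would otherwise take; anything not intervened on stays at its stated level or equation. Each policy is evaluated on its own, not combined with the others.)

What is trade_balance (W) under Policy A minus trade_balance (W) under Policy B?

Policy A (P + 28, G + 33):
  Y = 62
  P = 23 + 28 = 51
  X = 61
  G = 4 + 3·62 − 51 − 5·61 (+33 from intervention) = -133
  W = 160 − 61 + 6·(-133) = -699
Policy B (G := 113):
  Y = 62
  P = 23
  X = 61
  G = 113
  W = 160 − 61 + 6·113 = 777
W: -699 − 777 = -1476

-1476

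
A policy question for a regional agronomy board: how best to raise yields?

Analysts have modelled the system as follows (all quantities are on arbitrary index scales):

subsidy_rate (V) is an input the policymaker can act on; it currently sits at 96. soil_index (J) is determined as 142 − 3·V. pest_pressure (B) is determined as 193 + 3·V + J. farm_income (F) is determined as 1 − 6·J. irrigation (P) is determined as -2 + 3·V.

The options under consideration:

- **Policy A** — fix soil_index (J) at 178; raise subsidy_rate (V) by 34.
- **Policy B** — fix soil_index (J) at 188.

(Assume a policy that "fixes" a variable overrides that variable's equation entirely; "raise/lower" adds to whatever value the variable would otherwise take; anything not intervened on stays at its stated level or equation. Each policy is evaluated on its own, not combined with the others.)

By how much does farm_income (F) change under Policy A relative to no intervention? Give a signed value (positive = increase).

-1944

Baseline:
  V = 96
  J = 142 − 3·96 = -146
  F = 1 − 6·(-146) = 877
Policy A (J := 178, V + 34):
  V = 96 + 34 = 130
  J = 178
  F = 1 − 6·178 = -1067
Change in F: -1067 − 877 = -1944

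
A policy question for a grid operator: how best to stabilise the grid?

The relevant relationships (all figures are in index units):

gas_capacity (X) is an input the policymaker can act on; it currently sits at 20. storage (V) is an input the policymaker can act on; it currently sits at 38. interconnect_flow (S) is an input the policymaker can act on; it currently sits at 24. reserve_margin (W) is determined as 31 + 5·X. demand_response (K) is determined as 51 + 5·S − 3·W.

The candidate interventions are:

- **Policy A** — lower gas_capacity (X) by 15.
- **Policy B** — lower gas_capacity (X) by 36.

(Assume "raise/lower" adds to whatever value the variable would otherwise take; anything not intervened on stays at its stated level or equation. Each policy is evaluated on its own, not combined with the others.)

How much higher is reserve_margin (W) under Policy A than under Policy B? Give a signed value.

Policy A (X − 15):
  X = 20 − 15 = 5
  W = 31 + 5·5 = 56
Policy B (X − 36):
  X = 20 − 36 = -16
  W = 31 + 5·(-16) = -49
W: 56 − (-49) = 105

105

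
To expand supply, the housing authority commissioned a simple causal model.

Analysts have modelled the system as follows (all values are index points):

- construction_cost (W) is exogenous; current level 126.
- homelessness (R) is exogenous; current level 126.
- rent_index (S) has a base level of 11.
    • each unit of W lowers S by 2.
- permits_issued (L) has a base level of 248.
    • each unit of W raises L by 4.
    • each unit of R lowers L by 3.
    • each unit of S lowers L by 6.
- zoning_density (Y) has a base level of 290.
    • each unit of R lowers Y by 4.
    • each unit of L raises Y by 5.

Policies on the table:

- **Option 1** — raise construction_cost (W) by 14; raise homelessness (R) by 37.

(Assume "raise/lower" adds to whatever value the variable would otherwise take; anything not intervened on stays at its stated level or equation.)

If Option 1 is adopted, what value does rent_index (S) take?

-269

Option 1 (W + 14, R + 37):
  W = 126 + 14 = 140
  S = 11 − 2·140 = -269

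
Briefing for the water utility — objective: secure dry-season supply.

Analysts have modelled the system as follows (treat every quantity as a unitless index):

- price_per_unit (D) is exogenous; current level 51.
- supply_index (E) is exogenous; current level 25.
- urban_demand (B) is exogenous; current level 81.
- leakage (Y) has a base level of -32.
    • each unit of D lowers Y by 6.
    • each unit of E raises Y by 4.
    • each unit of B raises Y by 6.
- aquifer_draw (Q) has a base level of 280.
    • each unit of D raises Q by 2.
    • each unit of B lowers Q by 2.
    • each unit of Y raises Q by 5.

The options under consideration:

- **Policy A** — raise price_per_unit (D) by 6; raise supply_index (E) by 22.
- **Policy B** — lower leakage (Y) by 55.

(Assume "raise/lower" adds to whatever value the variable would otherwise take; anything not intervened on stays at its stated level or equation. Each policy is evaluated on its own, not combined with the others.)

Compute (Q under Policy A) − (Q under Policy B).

547

Policy A (D + 6, E + 22):
  D = 51 + 6 = 57
  E = 25 + 22 = 47
  B = 81
  Y = -32 − 6·57 + 4·47 + 6·81 = 300
  Q = 280 + 2·57 − 2·81 + 5·300 = 1732
Policy B (Y − 55):
  D = 51
  E = 25
  B = 81
  Y = -32 − 6·51 + 4·25 + 6·81 (−55 from intervention) = 193
  Q = 280 + 2·51 − 2·81 + 5·193 = 1185
Q: 1732 − 1185 = 547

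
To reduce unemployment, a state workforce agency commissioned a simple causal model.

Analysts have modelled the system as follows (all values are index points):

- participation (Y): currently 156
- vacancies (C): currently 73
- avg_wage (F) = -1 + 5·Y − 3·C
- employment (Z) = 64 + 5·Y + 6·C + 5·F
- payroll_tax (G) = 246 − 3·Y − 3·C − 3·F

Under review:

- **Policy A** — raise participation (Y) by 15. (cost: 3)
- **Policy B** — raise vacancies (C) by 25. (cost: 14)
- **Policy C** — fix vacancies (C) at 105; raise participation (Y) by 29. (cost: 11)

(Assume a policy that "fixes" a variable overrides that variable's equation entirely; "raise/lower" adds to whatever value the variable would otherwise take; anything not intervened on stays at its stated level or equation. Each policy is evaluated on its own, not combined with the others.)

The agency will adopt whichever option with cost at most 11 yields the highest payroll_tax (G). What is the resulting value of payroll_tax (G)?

Policy A (Y + 15):
  Y = 156 + 15 = 171
  C = 73
  F = -1 + 5·171 − 3·73 = 635
  G = 246 − 3·171 − 3·73 − 3·635 = -2391
Policy C (C := 105, Y + 29):
  Y = 156 + 29 = 185
  C = 105
  F = -1 + 5·185 − 3·105 = 609
  G = 246 − 3·185 − 3·105 − 3·609 = -2451
Comparing — Policy A: G=-2391, Policy C: G=-2451. Highest is -2391 (Policy A).

-2391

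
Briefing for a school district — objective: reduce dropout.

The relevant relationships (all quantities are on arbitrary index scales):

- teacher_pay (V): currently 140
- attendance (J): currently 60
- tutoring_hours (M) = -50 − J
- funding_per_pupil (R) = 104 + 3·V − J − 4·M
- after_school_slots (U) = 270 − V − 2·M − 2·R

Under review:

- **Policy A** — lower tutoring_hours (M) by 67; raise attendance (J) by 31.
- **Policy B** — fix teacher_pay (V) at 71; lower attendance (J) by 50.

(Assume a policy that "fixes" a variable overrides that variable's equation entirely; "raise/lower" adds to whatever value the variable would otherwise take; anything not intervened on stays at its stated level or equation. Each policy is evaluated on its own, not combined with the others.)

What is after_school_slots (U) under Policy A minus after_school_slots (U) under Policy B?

Policy A (M − 67, J + 31):
  V = 140
  J = 60 + 31 = 91
  M = -50 − 91 (−67 from intervention) = -208
  R = 104 + 3·140 − 91 − 4·(-208) = 1265
  U = 270 − 140 − 2·(-208) − 2·1265 = -1984
Policy B (V := 71, J − 50):
  V = 71
  J = 60 − 50 = 10
  M = -50 − 10 = -60
  R = 104 + 3·71 − 10 − 4·(-60) = 547
  U = 270 − 71 − 2·(-60) − 2·547 = -775
U: -1984 − (-775) = -1209

-1209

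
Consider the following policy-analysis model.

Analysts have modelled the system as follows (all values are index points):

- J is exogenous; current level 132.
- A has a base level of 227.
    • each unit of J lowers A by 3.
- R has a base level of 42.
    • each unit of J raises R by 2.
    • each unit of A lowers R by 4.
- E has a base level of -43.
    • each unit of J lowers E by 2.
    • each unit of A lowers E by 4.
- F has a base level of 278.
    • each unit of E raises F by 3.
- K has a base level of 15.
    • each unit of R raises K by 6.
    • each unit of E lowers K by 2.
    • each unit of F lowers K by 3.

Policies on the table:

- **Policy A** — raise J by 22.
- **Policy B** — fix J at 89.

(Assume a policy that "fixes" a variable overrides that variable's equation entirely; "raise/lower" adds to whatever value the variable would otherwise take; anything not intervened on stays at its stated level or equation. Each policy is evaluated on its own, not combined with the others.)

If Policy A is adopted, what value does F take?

Policy A (J + 22):
  J = 132 + 22 = 154
  A = 227 − 3·154 = -235
  E = -43 − 2·154 − 4·(-235) = 589
  F = 278 + 3·589 = 2045

2045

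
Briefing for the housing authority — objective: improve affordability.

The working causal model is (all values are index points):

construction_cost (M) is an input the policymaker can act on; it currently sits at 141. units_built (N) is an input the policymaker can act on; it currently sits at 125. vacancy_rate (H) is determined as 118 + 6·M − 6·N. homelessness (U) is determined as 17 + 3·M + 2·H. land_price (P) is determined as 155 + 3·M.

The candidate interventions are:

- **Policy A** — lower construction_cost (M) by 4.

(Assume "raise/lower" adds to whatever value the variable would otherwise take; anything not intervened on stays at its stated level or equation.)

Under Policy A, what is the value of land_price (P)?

Policy A (M − 4):
  M = 141 − 4 = 137
  P = 155 + 3·137 = 566

566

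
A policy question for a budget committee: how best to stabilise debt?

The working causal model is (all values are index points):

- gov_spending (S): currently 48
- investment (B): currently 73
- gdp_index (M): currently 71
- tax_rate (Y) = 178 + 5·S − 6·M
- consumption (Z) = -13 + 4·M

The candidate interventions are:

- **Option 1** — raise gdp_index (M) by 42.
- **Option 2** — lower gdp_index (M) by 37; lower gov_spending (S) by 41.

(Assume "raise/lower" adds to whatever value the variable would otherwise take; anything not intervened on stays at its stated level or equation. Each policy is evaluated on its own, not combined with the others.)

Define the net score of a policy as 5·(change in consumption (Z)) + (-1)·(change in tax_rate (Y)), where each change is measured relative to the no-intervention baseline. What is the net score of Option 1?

Baseline:
  S = 48
  M = 71
  Y = 178 + 5·48 − 6·71 = -8
  Z = -13 + 4·71 = 271
Option 1 (M + 42):
  S = 48
  M = 71 + 42 = 113
  Y = 178 + 5·48 − 6·113 = -260
  Z = -13 + 4·113 = 439
ΔZ = 439 − 271 = 168; ΔY = -260 − (-8) = -252
Score = 5·168 + (-1)·(-252) = 1092

1092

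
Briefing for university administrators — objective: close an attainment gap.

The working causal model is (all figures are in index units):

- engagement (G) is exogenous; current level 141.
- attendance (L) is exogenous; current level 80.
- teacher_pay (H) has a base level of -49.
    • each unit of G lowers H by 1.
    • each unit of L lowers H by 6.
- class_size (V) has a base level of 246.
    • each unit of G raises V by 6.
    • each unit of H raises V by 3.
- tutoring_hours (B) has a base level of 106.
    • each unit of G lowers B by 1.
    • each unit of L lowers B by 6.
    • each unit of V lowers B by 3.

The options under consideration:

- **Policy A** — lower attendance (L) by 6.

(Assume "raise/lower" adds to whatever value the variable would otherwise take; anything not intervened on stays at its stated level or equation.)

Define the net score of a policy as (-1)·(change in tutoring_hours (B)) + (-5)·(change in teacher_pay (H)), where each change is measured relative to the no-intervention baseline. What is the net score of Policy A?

Baseline:
  G = 141
  L = 80
  H = -49 − 141 − 6·80 = -670
  V = 246 + 6·141 + 3·(-670) = -918
  B = 106 − 141 − 6·80 − 3·(-918) = 2239
Policy A (L − 6):
  G = 141
  L = 80 − 6 = 74
  H = -49 − 141 − 6·74 = -634
  V = 246 + 6·141 + 3·(-634) = -810
  B = 106 − 141 − 6·74 − 3·(-810) = 1951
ΔB = 1951 − 2239 = -288; ΔH = -634 − (-670) = 36
Score = (-1)·(-288) + (-5)·36 = 108

108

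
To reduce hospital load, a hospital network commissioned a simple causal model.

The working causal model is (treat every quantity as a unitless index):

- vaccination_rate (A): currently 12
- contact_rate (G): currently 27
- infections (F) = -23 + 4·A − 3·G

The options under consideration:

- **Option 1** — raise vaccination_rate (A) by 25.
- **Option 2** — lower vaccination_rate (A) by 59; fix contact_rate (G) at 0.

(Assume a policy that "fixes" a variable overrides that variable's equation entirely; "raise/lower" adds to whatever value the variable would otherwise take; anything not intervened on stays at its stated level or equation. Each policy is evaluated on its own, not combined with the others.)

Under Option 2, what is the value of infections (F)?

Option 2 (A − 59, G := 0):
  A = 12 − 59 = -47
  G = 0
  F = -23 + 4·(-47) − 3·0 = -211

-211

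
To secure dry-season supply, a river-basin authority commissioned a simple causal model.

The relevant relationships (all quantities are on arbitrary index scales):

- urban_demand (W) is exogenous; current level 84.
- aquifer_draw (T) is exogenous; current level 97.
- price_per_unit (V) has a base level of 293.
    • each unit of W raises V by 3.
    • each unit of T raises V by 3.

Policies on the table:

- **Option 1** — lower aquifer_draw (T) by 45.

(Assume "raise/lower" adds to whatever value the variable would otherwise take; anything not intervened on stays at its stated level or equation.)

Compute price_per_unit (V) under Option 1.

701

Option 1 (T − 45):
  W = 84
  T = 97 − 45 = 52
  V = 293 + 3·84 + 3·52 = 701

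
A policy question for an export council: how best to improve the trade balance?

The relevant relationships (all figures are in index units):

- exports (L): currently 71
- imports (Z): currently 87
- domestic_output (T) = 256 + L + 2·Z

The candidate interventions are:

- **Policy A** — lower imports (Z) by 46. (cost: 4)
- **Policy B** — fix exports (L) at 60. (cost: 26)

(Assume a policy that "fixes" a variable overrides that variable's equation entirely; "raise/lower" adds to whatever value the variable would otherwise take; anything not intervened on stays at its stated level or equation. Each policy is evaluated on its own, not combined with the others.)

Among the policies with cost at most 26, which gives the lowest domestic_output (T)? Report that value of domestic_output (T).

409

Policy A (Z − 46):
  L = 71
  Z = 87 − 46 = 41
  T = 256 + 71 + 2·41 = 409
Policy B (L := 60):
  L = 60
  Z = 87
  T = 256 + 60 + 2·87 = 490
Comparing — Policy A: T=409, Policy B: T=490. Lowest is 409 (Policy A).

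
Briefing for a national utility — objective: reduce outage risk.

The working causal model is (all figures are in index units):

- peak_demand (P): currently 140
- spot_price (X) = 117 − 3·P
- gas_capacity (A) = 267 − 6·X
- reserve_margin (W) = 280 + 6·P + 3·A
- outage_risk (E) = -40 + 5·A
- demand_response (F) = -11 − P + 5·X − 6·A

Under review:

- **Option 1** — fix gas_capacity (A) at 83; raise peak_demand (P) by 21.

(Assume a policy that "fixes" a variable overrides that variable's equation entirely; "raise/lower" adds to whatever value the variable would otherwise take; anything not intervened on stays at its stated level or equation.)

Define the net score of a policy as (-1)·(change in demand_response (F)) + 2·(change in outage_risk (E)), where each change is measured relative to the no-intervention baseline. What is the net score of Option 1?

Baseline:
  P = 140
  X = 117 − 3·140 = -303
  A = 267 − 6·(-303) = 2085
  E = -40 + 5·2085 = 10385
  F = -11 − 140 + 5·(-303) − 6·2085 = -14176
Option 1 (A := 83, P + 21):
  P = 140 + 21 = 161
  X = 117 − 3·161 = -366
  A = 83
  E = -40 + 5·83 = 375
  F = -11 − 161 + 5·(-366) − 6·83 = -2500
ΔF = -2500 − (-14176) = 11676; ΔE = 375 − 10385 = -10010
Score = (-1)·11676 + 2·(-10010) = -31696

-31696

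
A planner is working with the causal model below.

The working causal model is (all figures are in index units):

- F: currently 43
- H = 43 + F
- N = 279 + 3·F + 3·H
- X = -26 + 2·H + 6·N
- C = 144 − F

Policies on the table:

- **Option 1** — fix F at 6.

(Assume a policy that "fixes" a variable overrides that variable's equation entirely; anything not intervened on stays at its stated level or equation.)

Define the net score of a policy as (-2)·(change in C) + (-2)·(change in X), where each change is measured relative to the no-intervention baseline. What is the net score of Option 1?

Baseline:
  F = 43
  H = 43 + 43 = 86
  N = 279 + 3·43 + 3·86 = 666
  X = -26 + 2·86 + 6·666 = 4142
  C = 144 − 43 = 101
Option 1 (F := 6):
  F = 6
  H = 43 + 6 = 49
  N = 279 + 3·6 + 3·49 = 444
  X = -26 + 2·49 + 6·444 = 2736
  C = 144 − 6 = 138
ΔC = 138 − 101 = 37; ΔX = 2736 − 4142 = -1406
Score = (-2)·37 + (-2)·(-1406) = 2738

2738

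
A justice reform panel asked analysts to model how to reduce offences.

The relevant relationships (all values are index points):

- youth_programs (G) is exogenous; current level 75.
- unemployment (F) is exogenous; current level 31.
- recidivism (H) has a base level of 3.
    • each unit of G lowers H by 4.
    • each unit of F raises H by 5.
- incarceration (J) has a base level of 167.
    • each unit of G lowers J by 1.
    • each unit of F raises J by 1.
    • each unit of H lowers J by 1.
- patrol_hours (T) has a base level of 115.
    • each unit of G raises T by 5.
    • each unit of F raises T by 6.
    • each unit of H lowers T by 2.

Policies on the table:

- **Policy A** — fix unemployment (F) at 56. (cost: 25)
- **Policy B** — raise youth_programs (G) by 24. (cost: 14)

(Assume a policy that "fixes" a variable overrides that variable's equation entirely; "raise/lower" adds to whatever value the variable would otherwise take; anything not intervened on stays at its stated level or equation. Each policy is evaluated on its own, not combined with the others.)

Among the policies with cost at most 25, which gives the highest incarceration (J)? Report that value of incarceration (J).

337

Policy A (F := 56):
  G = 75
  F = 56
  H = 3 − 4·75 + 5·56 = -17
  J = 167 − 75 + 56 − (-17) = 165
Policy B (G + 24):
  G = 75 + 24 = 99
  F = 31
  H = 3 − 4·99 + 5·31 = -238
  J = 167 − 99 + 31 − (-238) = 337
Comparing — Policy A: J=165, Policy B: J=337. Highest is 337 (Policy B).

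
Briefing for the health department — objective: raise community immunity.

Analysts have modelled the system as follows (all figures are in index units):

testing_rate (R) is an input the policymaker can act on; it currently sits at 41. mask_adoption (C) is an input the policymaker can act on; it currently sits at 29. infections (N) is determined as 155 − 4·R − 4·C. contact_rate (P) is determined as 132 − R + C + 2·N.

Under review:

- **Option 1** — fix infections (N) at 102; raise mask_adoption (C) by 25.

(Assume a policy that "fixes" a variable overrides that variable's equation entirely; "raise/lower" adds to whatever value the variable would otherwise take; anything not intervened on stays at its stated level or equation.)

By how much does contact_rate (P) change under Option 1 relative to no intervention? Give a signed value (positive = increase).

479

Baseline:
  R = 41
  C = 29
  N = 155 − 4·41 − 4·29 = -125
  P = 132 − 41 + 29 + 2·(-125) = -130
Option 1 (N := 102, C + 25):
  R = 41
  C = 29 + 25 = 54
  N = 102
  P = 132 − 41 + 54 + 2·102 = 349
Change in P: 349 − (-130) = 479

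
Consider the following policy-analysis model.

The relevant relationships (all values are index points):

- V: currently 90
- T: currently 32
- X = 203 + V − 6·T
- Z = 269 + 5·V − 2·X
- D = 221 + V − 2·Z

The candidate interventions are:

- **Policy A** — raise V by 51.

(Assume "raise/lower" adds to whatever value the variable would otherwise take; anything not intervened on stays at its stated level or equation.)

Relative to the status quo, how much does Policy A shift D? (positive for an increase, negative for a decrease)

-255

Baseline:
  V = 90
  T = 32
  X = 203 + 90 − 6·32 = 101
  Z = 269 + 5·90 − 2·101 = 517
  D = 221 + 90 − 2·517 = -723
Policy A (V + 51):
  V = 90 + 51 = 141
  T = 32
  X = 203 + 141 − 6·32 = 152
  Z = 269 + 5·141 − 2·152 = 670
  D = 221 + 141 − 2·670 = -978
Change in D: -978 − (-723) = -255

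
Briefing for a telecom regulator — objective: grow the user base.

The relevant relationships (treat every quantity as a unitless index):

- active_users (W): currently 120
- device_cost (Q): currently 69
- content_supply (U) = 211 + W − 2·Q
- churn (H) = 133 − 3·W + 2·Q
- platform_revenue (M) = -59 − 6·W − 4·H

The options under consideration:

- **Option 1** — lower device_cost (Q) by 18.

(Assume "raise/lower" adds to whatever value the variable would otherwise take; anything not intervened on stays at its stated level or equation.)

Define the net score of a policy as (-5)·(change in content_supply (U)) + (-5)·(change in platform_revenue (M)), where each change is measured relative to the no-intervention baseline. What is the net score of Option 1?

-900

Baseline:
  W = 120
  Q = 69
  U = 211 + 120 − 2·69 = 193
  H = 133 − 3·120 + 2·69 = -89
  M = -59 − 6·120 − 4·(-89) = -423
Option 1 (Q − 18):
  W = 120
  Q = 69 − 18 = 51
  U = 211 + 120 − 2·51 = 229
  H = 133 − 3·120 + 2·51 = -125
  M = -59 − 6·120 − 4·(-125) = -279
ΔU = 229 − 193 = 36; ΔM = -279 − (-423) = 144
Score = (-5)·36 + (-5)·144 = -900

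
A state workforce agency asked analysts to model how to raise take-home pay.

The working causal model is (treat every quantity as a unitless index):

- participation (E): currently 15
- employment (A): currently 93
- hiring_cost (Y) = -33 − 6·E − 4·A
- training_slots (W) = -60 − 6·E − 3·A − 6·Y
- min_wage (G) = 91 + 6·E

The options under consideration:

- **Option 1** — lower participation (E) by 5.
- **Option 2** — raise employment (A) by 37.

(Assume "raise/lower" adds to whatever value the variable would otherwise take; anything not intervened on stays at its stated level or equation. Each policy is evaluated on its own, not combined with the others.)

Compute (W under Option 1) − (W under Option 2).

-927

Option 1 (E − 5):
  E = 15 − 5 = 10
  A = 93
  Y = -33 − 6·10 − 4·93 = -465
  W = -60 − 6·10 − 3·93 − 6·(-465) = 2391
Option 2 (A + 37):
  E = 15
  A = 93 + 37 = 130
  Y = -33 − 6·15 − 4·130 = -643
  W = -60 − 6·15 − 3·130 − 6·(-643) = 3318
W: 2391 − 3318 = -927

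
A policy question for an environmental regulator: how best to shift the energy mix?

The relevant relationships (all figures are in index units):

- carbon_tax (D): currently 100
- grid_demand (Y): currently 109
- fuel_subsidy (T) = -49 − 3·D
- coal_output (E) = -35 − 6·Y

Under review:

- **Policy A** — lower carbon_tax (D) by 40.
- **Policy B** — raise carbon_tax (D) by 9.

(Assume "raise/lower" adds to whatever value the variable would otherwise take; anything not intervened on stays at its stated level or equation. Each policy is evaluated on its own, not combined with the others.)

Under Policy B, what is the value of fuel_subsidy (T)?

-376

Policy B (D + 9):
  D = 100 + 9 = 109
  T = -49 − 3·109 = -376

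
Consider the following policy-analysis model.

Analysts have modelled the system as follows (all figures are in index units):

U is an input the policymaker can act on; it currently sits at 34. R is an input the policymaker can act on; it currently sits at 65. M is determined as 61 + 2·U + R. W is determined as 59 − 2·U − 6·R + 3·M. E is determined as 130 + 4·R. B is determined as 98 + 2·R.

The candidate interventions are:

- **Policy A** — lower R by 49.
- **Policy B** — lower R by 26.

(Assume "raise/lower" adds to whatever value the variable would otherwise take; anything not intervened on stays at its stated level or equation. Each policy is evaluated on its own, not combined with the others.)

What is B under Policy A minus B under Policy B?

-46

Policy A (R − 49):
  R = 65 − 49 = 16
  B = 98 + 2·16 = 130
Policy B (R − 26):
  R = 65 − 26 = 39
  B = 98 + 2·39 = 176
B: 130 − 176 = -46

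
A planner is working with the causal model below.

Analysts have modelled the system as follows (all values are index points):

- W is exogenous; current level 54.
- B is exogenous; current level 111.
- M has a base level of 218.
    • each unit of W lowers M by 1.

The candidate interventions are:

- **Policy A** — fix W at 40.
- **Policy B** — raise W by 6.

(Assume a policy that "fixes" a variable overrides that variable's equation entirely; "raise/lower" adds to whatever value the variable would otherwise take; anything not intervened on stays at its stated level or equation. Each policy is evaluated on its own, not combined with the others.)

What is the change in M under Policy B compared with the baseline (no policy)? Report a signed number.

Baseline:
  W = 54
  M = 218 − 54 = 164
Policy B (W + 6):
  W = 54 + 6 = 60
  M = 218 − 60 = 158
Change in M: 158 − 164 = -6

-6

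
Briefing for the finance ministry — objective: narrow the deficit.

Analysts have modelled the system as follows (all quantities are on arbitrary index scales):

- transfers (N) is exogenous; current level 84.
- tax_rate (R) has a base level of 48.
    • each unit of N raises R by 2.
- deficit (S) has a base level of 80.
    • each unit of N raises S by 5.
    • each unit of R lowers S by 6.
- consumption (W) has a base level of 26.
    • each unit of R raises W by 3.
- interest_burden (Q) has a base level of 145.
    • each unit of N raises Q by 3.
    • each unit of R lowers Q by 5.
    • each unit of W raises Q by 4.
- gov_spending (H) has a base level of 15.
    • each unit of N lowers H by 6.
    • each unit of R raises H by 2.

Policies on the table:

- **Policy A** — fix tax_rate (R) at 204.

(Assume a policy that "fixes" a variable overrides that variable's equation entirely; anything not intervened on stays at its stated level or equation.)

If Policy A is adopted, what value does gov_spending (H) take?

-81

Policy A (R := 204):
  N = 84
  R = 204
  H = 15 − 6·84 + 2·204 = -81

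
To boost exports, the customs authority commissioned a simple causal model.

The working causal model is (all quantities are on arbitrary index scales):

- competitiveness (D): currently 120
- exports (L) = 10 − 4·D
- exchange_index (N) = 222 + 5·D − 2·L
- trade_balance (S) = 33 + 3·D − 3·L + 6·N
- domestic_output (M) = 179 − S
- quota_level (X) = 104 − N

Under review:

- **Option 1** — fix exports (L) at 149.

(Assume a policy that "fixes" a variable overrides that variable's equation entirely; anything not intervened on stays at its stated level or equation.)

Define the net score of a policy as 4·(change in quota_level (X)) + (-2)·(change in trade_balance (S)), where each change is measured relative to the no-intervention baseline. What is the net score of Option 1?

Baseline:
  D = 120
  L = 10 − 4·120 = -470
  N = 222 + 5·120 − 2·(-470) = 1762
  S = 33 + 3·120 − 3·(-470) + 6·1762 = 12375
  X = 104 − 1762 = -1658
Option 1 (L := 149):
  D = 120
  L = 149
  N = 222 + 5·120 − 2·149 = 524
  S = 33 + 3·120 − 3·149 + 6·524 = 3090
  X = 104 − 524 = -420
ΔX = -420 − (-1658) = 1238; ΔS = 3090 − 12375 = -9285
Score = 4·1238 + (-2)·(-9285) = 23522

23522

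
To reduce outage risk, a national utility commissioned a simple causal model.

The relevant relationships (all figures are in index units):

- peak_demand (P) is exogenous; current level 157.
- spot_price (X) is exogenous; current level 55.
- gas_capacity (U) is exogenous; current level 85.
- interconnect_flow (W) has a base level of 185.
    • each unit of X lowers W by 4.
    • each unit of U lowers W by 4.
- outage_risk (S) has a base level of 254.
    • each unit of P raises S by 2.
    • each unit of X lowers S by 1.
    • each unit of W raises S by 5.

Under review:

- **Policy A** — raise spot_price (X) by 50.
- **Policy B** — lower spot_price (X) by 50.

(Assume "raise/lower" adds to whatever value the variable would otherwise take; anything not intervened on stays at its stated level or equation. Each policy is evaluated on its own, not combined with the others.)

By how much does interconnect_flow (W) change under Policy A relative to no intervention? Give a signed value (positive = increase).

-200

Baseline:
  X = 55
  U = 85
  W = 185 − 4·55 − 4·85 = -375
Policy A (X + 50):
  X = 55 + 50 = 105
  U = 85
  W = 185 − 4·105 − 4·85 = -575
Change in W: -575 − (-375) = -200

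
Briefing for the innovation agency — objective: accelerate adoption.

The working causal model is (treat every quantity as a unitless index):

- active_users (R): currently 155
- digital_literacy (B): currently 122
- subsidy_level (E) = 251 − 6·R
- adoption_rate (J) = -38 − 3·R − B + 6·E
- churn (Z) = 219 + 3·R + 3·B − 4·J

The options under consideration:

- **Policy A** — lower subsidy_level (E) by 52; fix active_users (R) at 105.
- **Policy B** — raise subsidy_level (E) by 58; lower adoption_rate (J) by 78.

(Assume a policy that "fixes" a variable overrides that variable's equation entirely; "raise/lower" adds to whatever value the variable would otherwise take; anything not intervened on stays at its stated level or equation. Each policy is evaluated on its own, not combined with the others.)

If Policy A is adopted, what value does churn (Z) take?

13144

Policy A (E − 52, R := 105):
  R = 105
  B = 122
  E = 251 − 6·105 (−52 from intervention) = -431
  J = -38 − 3·105 − 122 + 6·(-431) = -3061
  Z = 219 + 3·105 + 3·122 − 4·(-3061) = 13144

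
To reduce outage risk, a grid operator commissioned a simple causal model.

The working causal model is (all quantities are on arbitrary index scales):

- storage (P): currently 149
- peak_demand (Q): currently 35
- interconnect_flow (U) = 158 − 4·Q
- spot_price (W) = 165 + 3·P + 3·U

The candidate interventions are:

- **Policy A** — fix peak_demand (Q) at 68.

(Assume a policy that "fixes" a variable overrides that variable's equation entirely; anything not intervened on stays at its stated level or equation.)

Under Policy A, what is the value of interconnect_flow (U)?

Policy A (Q := 68):
  Q = 68
  U = 158 − 4·68 = -114

-114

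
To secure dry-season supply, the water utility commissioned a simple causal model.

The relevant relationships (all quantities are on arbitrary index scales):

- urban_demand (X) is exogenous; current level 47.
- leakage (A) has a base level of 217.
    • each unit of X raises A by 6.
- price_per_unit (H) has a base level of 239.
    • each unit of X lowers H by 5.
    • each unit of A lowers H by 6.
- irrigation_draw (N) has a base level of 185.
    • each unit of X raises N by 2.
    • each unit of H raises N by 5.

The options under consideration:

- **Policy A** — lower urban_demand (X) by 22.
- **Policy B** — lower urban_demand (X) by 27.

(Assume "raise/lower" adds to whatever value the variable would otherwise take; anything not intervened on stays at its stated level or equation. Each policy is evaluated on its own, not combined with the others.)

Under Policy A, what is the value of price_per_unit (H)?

-2088

Policy A (X − 22):
  X = 47 − 22 = 25
  A = 217 + 6·25 = 367
  H = 239 − 5·25 − 6·367 = -2088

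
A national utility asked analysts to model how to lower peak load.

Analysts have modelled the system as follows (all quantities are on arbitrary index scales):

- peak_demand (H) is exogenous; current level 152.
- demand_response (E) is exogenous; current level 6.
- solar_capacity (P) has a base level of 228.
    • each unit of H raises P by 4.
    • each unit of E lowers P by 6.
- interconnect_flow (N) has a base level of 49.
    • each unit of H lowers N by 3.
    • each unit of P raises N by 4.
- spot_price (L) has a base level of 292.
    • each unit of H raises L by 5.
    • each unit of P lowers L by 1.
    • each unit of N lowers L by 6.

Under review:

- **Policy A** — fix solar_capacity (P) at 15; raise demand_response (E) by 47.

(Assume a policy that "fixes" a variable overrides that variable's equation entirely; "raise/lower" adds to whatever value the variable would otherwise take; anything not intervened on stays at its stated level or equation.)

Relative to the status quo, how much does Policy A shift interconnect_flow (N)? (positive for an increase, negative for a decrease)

-3140

Baseline:
  H = 152
  E = 6
  P = 228 + 4·152 − 6·6 = 800
  N = 49 − 3·152 + 4·800 = 2793
Policy A (P := 15, E + 47):
  H = 152
  E = 6 + 47 = 53
  P = 15
  N = 49 − 3·152 + 4·15 = -347
Change in N: -347 − 2793 = -3140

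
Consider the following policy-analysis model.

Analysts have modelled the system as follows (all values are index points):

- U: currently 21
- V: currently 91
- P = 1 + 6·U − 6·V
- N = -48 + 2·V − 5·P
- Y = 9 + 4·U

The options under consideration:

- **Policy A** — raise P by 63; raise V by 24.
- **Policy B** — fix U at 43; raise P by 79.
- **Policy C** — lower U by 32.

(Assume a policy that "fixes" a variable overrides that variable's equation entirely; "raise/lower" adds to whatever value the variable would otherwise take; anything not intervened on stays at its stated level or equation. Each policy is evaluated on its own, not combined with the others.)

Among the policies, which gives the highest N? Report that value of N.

Policy A (P + 63, V + 24):
  U = 21
  V = 91 + 24 = 115
  P = 1 + 6·21 − 6·115 (+63 from intervention) = -500
  N = -48 + 2·115 − 5·(-500) = 2682
Policy B (U := 43, P + 79):
  U = 43
  V = 91
  P = 1 + 6·43 − 6·91 (+79 from intervention) = -208
  N = -48 + 2·91 − 5·(-208) = 1174
Policy C (U − 32):
  U = 21 − 32 = -11
  V = 91
  P = 1 + 6·(-11) − 6·91 = -611
  N = -48 + 2·91 − 5·(-611) = 3189
Comparing — Policy A: N=2682, Policy B: N=1174, Policy C: N=3189. Highest is 3189 (Policy C).

3189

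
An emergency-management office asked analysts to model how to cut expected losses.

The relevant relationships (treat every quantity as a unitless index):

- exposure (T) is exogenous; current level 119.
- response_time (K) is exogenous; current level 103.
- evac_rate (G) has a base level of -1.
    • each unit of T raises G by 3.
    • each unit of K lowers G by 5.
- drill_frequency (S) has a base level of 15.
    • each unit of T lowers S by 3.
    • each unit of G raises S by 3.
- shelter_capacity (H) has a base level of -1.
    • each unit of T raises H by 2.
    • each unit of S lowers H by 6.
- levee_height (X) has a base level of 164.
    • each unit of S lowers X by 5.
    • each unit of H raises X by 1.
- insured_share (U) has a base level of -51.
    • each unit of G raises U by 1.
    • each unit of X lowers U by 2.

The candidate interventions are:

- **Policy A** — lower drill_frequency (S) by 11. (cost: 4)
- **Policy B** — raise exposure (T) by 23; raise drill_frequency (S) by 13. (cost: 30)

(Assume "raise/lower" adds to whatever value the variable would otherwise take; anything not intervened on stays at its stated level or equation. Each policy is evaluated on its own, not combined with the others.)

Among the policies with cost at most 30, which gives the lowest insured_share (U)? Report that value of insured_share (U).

-19272

Policy A (S − 11):
  T = 119
  K = 103
  G = -1 + 3·119 − 5·103 = -159
  S = 15 − 3·119 + 3·(-159) (−11 from intervention) = -830
  H = -1 + 2·119 − 6·(-830) = 5217
  X = 164 − 5·(-830) + 5217 = 9531
  U = -51 + (-159) − 2·9531 = -19272
Policy B (T + 23, S + 13):
  T = 119 + 23 = 142
  K = 103
  G = -1 + 3·142 − 5·103 = -90
  S = 15 − 3·142 + 3·(-90) (+13 from intervention) = -668
  H = -1 + 2·142 − 6·(-668) = 4291
  X = 164 − 5·(-668) + 4291 = 7795
  U = -51 + (-90) − 2·7795 = -15731
Comparing — Policy A: U=-19272, Policy B: U=-15731. Lowest is -19272 (Policy A).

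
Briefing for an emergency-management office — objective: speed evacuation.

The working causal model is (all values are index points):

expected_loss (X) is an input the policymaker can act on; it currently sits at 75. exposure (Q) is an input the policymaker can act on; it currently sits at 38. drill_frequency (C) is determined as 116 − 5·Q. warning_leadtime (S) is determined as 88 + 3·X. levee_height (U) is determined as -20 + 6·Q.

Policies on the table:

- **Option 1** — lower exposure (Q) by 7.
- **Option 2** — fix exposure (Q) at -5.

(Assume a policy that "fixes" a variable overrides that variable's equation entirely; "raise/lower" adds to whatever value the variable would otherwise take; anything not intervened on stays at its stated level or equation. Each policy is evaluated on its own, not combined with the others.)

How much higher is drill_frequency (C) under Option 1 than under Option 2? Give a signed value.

Option 1 (Q − 7):
  Q = 38 − 7 = 31
  C = 116 − 5·31 = -39
Option 2 (Q := -5):
  Q = -5
  C = 116 − 5·(-5) = 141
C: -39 − 141 = -180

-180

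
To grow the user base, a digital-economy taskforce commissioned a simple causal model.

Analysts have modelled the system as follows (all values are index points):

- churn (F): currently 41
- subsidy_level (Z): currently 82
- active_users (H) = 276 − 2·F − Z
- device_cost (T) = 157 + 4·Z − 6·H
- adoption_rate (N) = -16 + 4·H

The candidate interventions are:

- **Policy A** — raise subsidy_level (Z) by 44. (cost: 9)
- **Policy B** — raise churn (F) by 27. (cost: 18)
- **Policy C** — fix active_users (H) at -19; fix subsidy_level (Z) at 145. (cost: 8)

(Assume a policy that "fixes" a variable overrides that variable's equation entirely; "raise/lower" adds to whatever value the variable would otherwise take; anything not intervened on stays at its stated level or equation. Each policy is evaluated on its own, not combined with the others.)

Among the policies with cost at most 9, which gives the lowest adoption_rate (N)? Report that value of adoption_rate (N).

Policy A (Z + 44):
  F = 41
  Z = 82 + 44 = 126
  H = 276 − 2·41 − 126 = 68
  N = -16 + 4·68 = 256
Policy C (H := -19, Z := 145):
  F = 41
  Z = 145
  H = -19
  N = -16 + 4·(-19) = -92
Comparing — Policy A: N=256, Policy C: N=-92. Lowest is -92 (Policy C).

-92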